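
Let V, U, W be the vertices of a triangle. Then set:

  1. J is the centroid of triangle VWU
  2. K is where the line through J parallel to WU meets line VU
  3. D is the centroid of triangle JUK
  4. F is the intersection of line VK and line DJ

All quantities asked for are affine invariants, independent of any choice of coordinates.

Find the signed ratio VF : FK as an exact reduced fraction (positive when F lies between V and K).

VF:FK = -5

Set V = (0, 0), U = (1, 0), W = (0, 1); any affine frame gives the same invariant.
1. J is the centroid of triangle VWU ⇒ J = (1/3, 1/3)
2. K is where the line through J parallel to WU meets line VU ⇒ K = (2/3, 0)
3. D is the centroid of triangle JUK ⇒ D = (2/3, 1/9)
4. F is the intersection of line VK and line DJ ⇒ F = (5/6, 0)
F = V + t·(K−V) with t = 5/4, so VF:FK = t:(1−t) = 5/4:-1/4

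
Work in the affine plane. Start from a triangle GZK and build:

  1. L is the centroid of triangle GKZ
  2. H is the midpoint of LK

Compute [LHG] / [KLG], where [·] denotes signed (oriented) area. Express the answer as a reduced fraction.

Assign G = (0, 0), Z = (1, 0), K = (0, 1) — the answer is frame-independent, so this choice is without loss of generality.
1. L is the centroid of triangle GKZ ⇒ L = (1/3, 1/3)
2. H is the midpoint of LK ⇒ H = (1/6, 2/3)
2·[LHG] = 1/6, 2·[KLG] = -1/3
[LHG]:[KLG] = 1/6:-1/3 = -1/2

[LHG]:[KLG] = -1/2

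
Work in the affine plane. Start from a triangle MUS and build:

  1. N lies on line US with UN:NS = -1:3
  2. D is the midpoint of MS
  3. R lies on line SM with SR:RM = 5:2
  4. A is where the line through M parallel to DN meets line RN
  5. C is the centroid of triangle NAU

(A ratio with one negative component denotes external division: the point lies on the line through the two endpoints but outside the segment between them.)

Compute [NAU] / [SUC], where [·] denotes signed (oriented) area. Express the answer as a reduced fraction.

Assign M = (0, 0), U = (1, 0), S = (0, 1) — the answer is frame-independent, so this choice is without loss of generality.
1. N lies on line US with UN:NS = -1:3 ⇒ N = (3/2, -1/2)
2. D is the midpoint of MS ⇒ D = (0, 1/2)
3. R lies on line SM with SR:RM = 5:2 ⇒ R = (0, 2/7)
4. A is where the line through M parallel to DN meets line RN ⇒ A = (-2, 4/3)
5. C is the centroid of triangle NAU ⇒ C = (1/6, 5/18)
2·[NAU] = -5/6, 2·[SUC] = -5/9
[NAU]:[SUC] = -5/6:-5/9 = 3/2

[NAU]:[SUC] = 3/2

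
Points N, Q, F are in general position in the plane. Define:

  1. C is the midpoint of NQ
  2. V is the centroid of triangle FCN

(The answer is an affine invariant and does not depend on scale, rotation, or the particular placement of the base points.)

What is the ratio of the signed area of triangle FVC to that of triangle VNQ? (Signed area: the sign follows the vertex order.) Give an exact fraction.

Assign N = (0, 0), Q = (1, 0), F = (0, 1) — the answer is frame-independent, so this choice is without loss of generality.
1. C is the midpoint of NQ ⇒ C = (1/2, 0)
2. V is the centroid of triangle FCN ⇒ V = (1/6, 1/3)
2·[FVC] = 1/6, 2·[VNQ] = 1/3
[FVC]:[VNQ] = 1/6:1/3 = 1/2

[FVC]:[VNQ] = 1/2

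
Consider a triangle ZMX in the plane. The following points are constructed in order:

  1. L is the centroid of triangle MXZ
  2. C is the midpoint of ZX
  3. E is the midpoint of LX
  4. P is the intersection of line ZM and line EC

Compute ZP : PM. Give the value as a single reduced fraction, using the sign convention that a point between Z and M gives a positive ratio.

ZP:PM = -1/3

Set Z = (0, 0), M = (1, 0), X = (0, 1); any affine frame gives the same invariant.
1. L is the centroid of triangle MXZ ⇒ L = (1/3, 1/3)
2. C is the midpoint of ZX ⇒ C = (0, 1/2)
3. E is the midpoint of LX ⇒ E = (1/6, 2/3)
4. P is the intersection of line ZM and line EC ⇒ P = (-1/2, 0)
P = Z + t·(M−Z) with t = -1/2, so ZP:PM = t:(1−t) = -1/2:3/2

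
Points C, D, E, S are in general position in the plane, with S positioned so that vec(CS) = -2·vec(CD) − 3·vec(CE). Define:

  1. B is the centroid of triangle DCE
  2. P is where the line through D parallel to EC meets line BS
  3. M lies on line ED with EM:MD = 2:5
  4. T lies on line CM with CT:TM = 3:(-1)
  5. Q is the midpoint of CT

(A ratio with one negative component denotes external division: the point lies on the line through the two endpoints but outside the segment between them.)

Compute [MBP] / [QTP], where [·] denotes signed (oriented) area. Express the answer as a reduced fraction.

[MBP]:[QTP] = -176/153

Work in coordinates with C = (0, 0), D = (1, 0), E = (0, 1), S = (-2, -3).
1. B is the centroid of triangle DCE ⇒ B = (1/3, 1/3)
2. P is where the line through D parallel to EC meets line BS ⇒ P = (1, 9/7)
3. M lies on line ED with EM:MD = 2:5 ⇒ M = (2/7, 5/7)
4. T lies on line CM with CT:TM = 3:(-1) ⇒ T = (3/7, 15/14)
5. Q is the midpoint of CT ⇒ Q = (3/14, 15/28)
2·[MBP] = 44/147, 2·[QTP] = -51/196
[MBP]:[QTP] = 44/147:-51/196 = -176/153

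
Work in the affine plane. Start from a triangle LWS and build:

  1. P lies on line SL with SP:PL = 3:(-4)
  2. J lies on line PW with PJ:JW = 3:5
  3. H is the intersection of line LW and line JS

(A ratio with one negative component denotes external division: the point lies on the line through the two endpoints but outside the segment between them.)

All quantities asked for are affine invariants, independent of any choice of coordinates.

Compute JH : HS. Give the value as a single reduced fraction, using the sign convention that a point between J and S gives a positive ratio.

JH:HS = -5/2

Work in coordinates with L = (0, 0), W = (1, 0), S = (0, 1).
1. P lies on line SL with SP:PL = 3:(-4) ⇒ P = (0, 4)
2. J lies on line PW with PJ:JW = 3:5 ⇒ J = (3/8, 5/2)
3. H is the intersection of line LW and line JS ⇒ H = (-1/4, 0)
H = J + t·(S−J) with t = 5/3, so JH:HS = t:(1−t) = 5/3:-2/3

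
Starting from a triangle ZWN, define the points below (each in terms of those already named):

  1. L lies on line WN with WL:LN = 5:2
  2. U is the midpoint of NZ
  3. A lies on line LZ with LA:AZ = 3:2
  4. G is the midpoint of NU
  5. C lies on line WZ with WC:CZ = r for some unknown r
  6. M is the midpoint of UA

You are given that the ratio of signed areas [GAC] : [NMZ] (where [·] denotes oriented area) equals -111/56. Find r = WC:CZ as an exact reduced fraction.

Assign Z = (0, 0), W = (1, 0), N = (0, 1) — the answer is frame-independent, so this choice is without loss of generality.
1. L lies on line WN with WL:LN = 5:2 ⇒ L = (2/7, 5/7)
2. U is the midpoint of NZ ⇒ U = (0, 1/2)
3. A lies on line LZ with LA:AZ = 3:2 ⇒ A = (4/35, 2/7)
4. G is the midpoint of NU ⇒ G = (0, 3/4)
5. With WC:CZ = r, write λ = r/(r+1) so C = W + λ·(Z−W); C is affine-linear in λ
6. M is the midpoint of UA ⇒ M = (2/35, 11/28)
Every point depending on C is an affine combination of C and λ-independent points, so each such coordinate is linear in λ; the λ² term in each signed area is a multiple of (Z−W)×(Z−W) = 0, so 2·[GAC] and 2·[NMZ] are each linear in λ. Evaluating at λ=0 and λ=1:
  2·[GAC] = -13/28·λ + 53/140,   2·[NMZ] = -2/35
So [GAC]:[NMZ] = (-13/28·λ + 53/140) / (-2/35). Setting this equal to -111/56:
  -13/28·λ + 53/140 = -111/56·(-2/35)  ⇒  λ = 4/7
Then r = λ/(1−λ) = (4/7)/(3/7) = 4/3. Check: with r = 4/3, C = (3/7, 0) and [GAC]:[NMZ] = -111/56 as required.

r = 4/3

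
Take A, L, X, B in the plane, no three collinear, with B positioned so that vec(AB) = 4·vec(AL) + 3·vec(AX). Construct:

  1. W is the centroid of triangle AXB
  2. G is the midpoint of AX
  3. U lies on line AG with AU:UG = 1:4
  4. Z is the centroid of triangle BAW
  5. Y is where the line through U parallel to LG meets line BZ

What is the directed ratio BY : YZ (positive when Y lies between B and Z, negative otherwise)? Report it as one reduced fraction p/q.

Set A = (0, 0), L = (1, 0), X = (0, 1), B = (4, 3); any affine frame gives the same invariant.
1. W is the centroid of triangle AXB ⇒ W = (4/3, 4/3)
2. G is the midpoint of AX ⇒ G = (0, 1/2)
3. U lies on line AG with AU:UG = 1:4 ⇒ U = (0, 1/10)
4. Z is the centroid of triangle BAW ⇒ Z = (16/9, 13/9)
5. Y is where the line through U parallel to LG meets line BZ ⇒ Y = (-1/12, 17/120)
Y = B + t·(Z−B) with t = 147/80, so BY:YZ = t:(1−t) = 147/80:-67/80

BY:YZ = -147/67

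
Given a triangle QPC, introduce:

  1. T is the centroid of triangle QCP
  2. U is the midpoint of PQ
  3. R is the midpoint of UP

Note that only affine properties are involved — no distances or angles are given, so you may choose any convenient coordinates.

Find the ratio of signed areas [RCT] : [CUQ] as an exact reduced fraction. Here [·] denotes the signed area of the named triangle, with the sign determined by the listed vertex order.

[RCT]:[CUQ] = -1/3

Choose coordinates Q = (0, 0), P = (1, 0), C = (0, 1).
1. T is the centroid of triangle QCP ⇒ T = (1/3, 1/3)
2. U is the midpoint of PQ ⇒ U = (1/2, 0)
3. R is the midpoint of UP ⇒ R = (3/4, 0)
2·[RCT] = 1/6, 2·[CUQ] = -1/2
[RCT]:[CUQ] = 1/6:-1/2 = -1/3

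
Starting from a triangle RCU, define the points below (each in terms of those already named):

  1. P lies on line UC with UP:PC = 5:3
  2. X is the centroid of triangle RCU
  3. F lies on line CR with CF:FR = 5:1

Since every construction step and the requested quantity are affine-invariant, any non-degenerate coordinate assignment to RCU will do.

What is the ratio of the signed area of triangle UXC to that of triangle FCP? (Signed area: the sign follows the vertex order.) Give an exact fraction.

[UXC]:[FCP] = 16/15

Choose coordinates R = (0, 0), C = (1, 0), U = (0, 1).
1. P lies on line UC with UP:PC = 5:3 ⇒ P = (5/8, 3/8)
2. X is the centroid of triangle RCU ⇒ X = (1/3, 1/3)
3. F lies on line CR with CF:FR = 5:1 ⇒ F = (1/6, 0)
2·[UXC] = 1/3, 2·[FCP] = 5/16
[UXC]:[FCP] = 1/3:5/16 = 16/15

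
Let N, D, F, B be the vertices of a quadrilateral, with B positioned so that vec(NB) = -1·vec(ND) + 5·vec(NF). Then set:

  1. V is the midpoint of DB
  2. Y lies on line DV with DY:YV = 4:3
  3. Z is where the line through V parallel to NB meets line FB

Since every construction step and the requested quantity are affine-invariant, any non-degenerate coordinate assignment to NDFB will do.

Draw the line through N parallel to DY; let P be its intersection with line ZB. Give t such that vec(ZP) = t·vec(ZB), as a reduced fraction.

Choose coordinates N = (0, 0), D = (1, 0), F = (0, 1), B = (-1, 5).
1. V is the midpoint of DB ⇒ V = (0, 5/2)
2. Y lies on line DV with DY:YV = 4:3 ⇒ Y = (3/7, 10/7)
3. Z is where the line through V parallel to NB meets line FB ⇒ Z = (3/2, -5)
through N parallel to DY: direction (-4/7, 10/7); meets ZB at P = (2/3, -5/3)
P = Z + t·(B−Z) with t = 1/3

t = 1/3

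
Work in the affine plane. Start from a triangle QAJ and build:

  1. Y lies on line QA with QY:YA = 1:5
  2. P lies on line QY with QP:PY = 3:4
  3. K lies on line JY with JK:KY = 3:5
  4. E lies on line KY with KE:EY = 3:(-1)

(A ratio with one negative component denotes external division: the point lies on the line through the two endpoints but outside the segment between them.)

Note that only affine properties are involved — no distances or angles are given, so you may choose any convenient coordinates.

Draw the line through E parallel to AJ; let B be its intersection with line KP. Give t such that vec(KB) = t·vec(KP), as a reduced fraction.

t = 175/138

Assign Q = (0, 0), A = (1, 0), J = (0, 1) — the answer is frame-independent, so this choice is without loss of generality.
1. Y lies on line QA with QY:YA = 1:5 ⇒ Y = (1/6, 0)
2. P lies on line QY with QP:PY = 3:4 ⇒ P = (1/14, 0)
3. K lies on line JY with JK:KY = 3:5 ⇒ K = (1/16, 5/8)
4. E lies on line KY with KE:EY = 3:(-1) ⇒ E = (7/32, -5/16)
through E parallel to AJ: direction (-1, 1); meets KP at B = (163/2208, -185/1104)
B = K + t·(P−K) with t = 175/138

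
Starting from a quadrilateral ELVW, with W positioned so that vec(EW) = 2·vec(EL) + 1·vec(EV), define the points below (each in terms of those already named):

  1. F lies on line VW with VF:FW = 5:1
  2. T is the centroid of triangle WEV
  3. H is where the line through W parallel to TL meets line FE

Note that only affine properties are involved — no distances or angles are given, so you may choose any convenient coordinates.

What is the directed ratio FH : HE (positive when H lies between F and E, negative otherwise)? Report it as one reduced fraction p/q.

FH:HE = -2/15

Choose coordinates E = (0, 0), L = (1, 0), V = (0, 1), W = (2, 1).
1. F lies on line VW with VF:FW = 5:1 ⇒ F = (5/3, 1)
2. T is the centroid of triangle WEV ⇒ T = (2/3, 2/3)
3. H is where the line through W parallel to TL meets line FE ⇒ H = (25/13, 15/13)
H = F + t·(E−F) with t = -2/13, so FH:HE = t:(1−t) = -2/13:15/13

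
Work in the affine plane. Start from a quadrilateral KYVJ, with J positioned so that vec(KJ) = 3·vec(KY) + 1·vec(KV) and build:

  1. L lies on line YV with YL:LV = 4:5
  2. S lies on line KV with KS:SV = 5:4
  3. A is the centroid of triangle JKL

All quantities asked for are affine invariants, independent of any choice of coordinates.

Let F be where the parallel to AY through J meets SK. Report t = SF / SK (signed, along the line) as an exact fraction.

t = 331/25

Assign K = (0, 0), Y = (1, 0), V = (0, 1), J = (3, 1) — the answer is frame-independent, so this choice is without loss of generality.
1. L lies on line YV with YL:LV = 4:5 ⇒ L = (5/9, 4/9)
2. S lies on line KV with KS:SV = 5:4 ⇒ S = (0, 5/9)
3. A is the centroid of triangle JKL ⇒ A = (32/27, 13/27)
through J parallel to AY: direction (-5/27, -13/27); meets SK at F = (0, -34/5)
F = S + t·(K−S) with t = 331/25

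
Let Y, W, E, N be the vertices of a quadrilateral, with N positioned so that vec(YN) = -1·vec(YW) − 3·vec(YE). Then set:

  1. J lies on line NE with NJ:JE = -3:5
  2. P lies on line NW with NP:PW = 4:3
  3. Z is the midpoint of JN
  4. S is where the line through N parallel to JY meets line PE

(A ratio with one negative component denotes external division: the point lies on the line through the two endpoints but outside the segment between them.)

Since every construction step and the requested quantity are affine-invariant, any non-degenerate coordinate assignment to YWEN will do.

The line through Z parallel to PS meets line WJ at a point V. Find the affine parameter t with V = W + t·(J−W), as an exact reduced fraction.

Set Y = (0, 0), W = (1, 0), E = (0, 1), N = (-1, -3); any affine frame gives the same invariant.
1. J lies on line NE with NJ:JE = -3:5 ⇒ J = (-5/2, -9)
2. P lies on line NW with NP:PW = 4:3 ⇒ P = (1/7, -9/7)
3. Z is the midpoint of JN ⇒ Z = (-7/4, -6)
4. S is where the line through N parallel to JY meets line PE ⇒ S = (1/49, 33/49)
through Z parallel to PS: direction (-6/49, 96/49); meets WJ at V = (-22/13, -90/13)
V = W + t·(J−W) with t = 10/13

t = 10/13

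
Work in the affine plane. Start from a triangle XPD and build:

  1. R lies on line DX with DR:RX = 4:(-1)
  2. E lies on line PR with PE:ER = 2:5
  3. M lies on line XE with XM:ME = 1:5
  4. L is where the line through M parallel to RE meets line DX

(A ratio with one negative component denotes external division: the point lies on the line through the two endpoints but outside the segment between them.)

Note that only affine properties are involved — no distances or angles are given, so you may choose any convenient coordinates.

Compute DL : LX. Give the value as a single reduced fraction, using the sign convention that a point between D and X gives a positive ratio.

Work in coordinates with X = (0, 0), P = (1, 0), D = (0, 1).
1. R lies on line DX with DR:RX = 4:(-1) ⇒ R = (0, -1/3)
2. E lies on line PR with PE:ER = 2:5 ⇒ E = (5/7, -2/21)
3. M lies on line XE with XM:ME = 1:5 ⇒ M = (5/42, -1/63)
4. L is where the line through M parallel to RE meets line DX ⇒ L = (0, -1/18)
L = D + t·(X−D) with t = 19/18, so DL:LX = t:(1−t) = 19/18:-1/18

DL:LX = -19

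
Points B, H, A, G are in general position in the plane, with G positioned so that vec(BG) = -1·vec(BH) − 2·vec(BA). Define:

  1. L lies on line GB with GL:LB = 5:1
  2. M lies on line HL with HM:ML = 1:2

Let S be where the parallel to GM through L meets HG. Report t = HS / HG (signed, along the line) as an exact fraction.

Assign B = (0, 0), H = (1, 0), A = (0, 1), G = (-1, -2) — the answer is frame-independent, so this choice is without loss of generality.
1. L lies on line GB with GL:LB = 5:1 ⇒ L = (-1/6, -1/3)
2. M lies on line HL with HM:ML = 1:2 ⇒ M = (11/18, -1/9)
through L parallel to GM: direction (29/18, 17/9); meets HG at S = (-5, -6)
S = H + t·(G−H) with t = 3

t = 3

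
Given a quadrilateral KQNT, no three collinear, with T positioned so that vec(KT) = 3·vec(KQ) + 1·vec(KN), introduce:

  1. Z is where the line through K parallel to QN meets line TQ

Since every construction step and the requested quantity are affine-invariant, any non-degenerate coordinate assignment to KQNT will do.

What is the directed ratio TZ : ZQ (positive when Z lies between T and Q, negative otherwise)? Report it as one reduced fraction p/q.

Set K = (0, 0), Q = (1, 0), N = (0, 1), T = (3, 1); any affine frame gives the same invariant.
1. Z is where the line through K parallel to QN meets line TQ ⇒ Z = (1/3, -1/3)
Z = T + t·(Q−T) with t = 4/3, so TZ:ZQ = t:(1−t) = 4/3:-1/3

TZ:ZQ = -4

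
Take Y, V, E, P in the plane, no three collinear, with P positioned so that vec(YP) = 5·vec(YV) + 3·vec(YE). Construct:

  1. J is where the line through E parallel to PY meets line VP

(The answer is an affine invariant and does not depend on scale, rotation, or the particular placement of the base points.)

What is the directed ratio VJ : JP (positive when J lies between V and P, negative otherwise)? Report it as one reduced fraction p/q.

Set Y = (0, 0), V = (1, 0), E = (0, 1), P = (5, 3); any affine frame gives the same invariant.
1. J is where the line through E parallel to PY meets line VP ⇒ J = (35/3, 8)
J = V + t·(P−V) with t = 8/3, so VJ:JP = t:(1−t) = 8/3:-5/3

VJ:JP = -8/5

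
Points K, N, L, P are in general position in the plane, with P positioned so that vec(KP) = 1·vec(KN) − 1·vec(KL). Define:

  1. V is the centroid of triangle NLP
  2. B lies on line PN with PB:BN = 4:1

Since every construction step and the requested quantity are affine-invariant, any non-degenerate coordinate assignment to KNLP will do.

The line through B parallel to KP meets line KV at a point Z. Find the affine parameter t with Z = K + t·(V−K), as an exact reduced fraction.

Assign K = (0, 0), N = (1, 0), L = (0, 1), P = (1, -1) — the answer is frame-independent, so this choice is without loss of generality.
1. V is the centroid of triangle NLP ⇒ V = (2/3, 0)
2. B lies on line PN with PB:BN = 4:1 ⇒ B = (1, -1/5)
through B parallel to KP: direction (1, -1); meets KV at Z = (4/5, 0)
Z = K + t·(V−K) with t = 6/5

t = 6/5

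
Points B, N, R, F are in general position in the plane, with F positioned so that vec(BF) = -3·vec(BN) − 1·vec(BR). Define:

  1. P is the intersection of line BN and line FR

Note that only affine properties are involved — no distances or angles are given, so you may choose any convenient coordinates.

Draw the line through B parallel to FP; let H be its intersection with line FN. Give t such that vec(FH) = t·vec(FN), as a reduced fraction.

Work in coordinates with B = (0, 0), N = (1, 0), R = (0, 1), F = (-3, -1).
1. P is the intersection of line BN and line FR ⇒ P = (-3/2, 0)
through B parallel to FP: direction (3/2, 1); meets FN at H = (-3/5, -2/5)
H = F + t·(N−F) with t = 3/5

t = 3/5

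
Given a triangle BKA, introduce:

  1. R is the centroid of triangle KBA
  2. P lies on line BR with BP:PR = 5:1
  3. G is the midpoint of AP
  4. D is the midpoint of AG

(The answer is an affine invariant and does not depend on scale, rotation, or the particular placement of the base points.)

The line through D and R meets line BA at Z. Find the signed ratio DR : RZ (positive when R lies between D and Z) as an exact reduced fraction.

DR:RZ = -19/24

Assign B = (0, 0), K = (1, 0), A = (0, 1) — the answer is frame-independent, so this choice is without loss of generality.
1. R is the centroid of triangle KBA ⇒ R = (1/3, 1/3)
2. P lies on line BR with BP:PR = 5:1 ⇒ P = (5/18, 5/18)
3. G is the midpoint of AP ⇒ G = (5/36, 23/36)
4. D is the midpoint of AG ⇒ D = (5/72, 59/72)
line DR meets BA at Z = (0, 18/19)
R = D + t·(Z−D) with t = -19/5, so DR:RZ = -19/5:24/5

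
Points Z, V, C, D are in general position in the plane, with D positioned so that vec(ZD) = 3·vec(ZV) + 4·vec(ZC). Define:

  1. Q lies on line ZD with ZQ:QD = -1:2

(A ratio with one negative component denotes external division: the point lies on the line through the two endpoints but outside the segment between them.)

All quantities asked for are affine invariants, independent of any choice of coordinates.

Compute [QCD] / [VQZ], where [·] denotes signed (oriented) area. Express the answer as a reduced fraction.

Set Z = (0, 0), V = (1, 0), C = (0, 1), D = (3, 4); any affine frame gives the same invariant.
1. Q lies on line ZD with ZQ:QD = -1:2 ⇒ Q = (-3, -4)
2·[QCD] = -6, 2·[VQZ] = -4
[QCD]:[VQZ] = -6:-4 = 3/2

[QCD]:[VQZ] = 3/2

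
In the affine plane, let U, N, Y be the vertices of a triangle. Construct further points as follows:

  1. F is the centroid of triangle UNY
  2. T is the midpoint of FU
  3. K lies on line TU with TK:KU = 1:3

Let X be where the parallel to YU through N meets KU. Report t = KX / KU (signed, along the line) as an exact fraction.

t = -7

Work in coordinates with U = (0, 0), N = (1, 0), Y = (0, 1).
1. F is the centroid of triangle UNY ⇒ F = (1/3, 1/3)
2. T is the midpoint of FU ⇒ T = (1/6, 1/6)
3. K lies on line TU with TK:KU = 1:3 ⇒ K = (1/8, 1/8)
through N parallel to YU: direction (0, -1); meets KU at X = (1, 1)
X = K + t·(U−K) with t = -7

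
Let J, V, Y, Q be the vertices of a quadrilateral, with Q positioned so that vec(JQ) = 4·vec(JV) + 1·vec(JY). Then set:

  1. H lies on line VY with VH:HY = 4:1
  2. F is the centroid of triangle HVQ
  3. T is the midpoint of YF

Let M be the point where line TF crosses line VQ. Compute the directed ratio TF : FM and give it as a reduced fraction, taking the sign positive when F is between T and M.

Choose coordinates J = (0, 0), V = (1, 0), Y = (0, 1), Q = (4, 1).
1. H lies on line VY with VH:HY = 4:1 ⇒ H = (1/5, 4/5)
2. F is the centroid of triangle HVQ ⇒ F = (26/15, 3/5)
3. T is the midpoint of YF ⇒ T = (13/15, 4/5)
line TF meets VQ at M = (26/11, 5/11)
F = T + t·(M−T) with t = 11/19, so TF:FM = 11/19:8/19

TF:FM = 11/8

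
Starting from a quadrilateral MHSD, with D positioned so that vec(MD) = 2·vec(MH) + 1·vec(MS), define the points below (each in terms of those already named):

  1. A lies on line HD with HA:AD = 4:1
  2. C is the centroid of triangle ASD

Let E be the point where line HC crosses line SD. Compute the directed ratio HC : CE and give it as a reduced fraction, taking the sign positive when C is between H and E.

HC:CE = 14

Work in coordinates with M = (0, 0), H = (1, 0), S = (0, 1), D = (2, 1).
1. A lies on line HD with HA:AD = 4:1 ⇒ A = (9/5, 4/5)
2. C is the centroid of triangle ASD ⇒ C = (19/15, 14/15)
line HC meets SD at E = (9/7, 1)
C = H + t·(E−H) with t = 14/15, so HC:CE = 14/15:1/15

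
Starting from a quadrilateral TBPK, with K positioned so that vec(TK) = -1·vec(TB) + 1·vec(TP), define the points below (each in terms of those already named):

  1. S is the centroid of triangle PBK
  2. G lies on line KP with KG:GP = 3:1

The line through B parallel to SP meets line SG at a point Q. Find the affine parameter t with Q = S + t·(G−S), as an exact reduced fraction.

Choose coordinates T = (0, 0), B = (1, 0), P = (0, 1), K = (-1, 1).
1. S is the centroid of triangle PBK ⇒ S = (0, 2/3)
2. G lies on line KP with KG:GP = 3:1 ⇒ G = (-1/4, 1)
through B parallel to SP: direction (0, 1/3); meets SG at Q = (1, -2/3)
Q = S + t·(G−S) with t = -4

t = -4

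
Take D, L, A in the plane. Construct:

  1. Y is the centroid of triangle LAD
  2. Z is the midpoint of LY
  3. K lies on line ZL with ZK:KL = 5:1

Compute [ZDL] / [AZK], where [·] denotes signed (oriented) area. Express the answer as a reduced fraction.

[ZDL]:[AZK] = 6/5

Choose coordinates D = (0, 0), L = (1, 0), A = (0, 1).
1. Y is the centroid of triangle LAD ⇒ Y = (1/3, 1/3)
2. Z is the midpoint of LY ⇒ Z = (2/3, 1/6)
3. K lies on line ZL with ZK:KL = 5:1 ⇒ K = (17/18, 1/36)
2·[ZDL] = 1/6, 2·[AZK] = 5/36
[ZDL]:[AZK] = 1/6:5/36 = 6/5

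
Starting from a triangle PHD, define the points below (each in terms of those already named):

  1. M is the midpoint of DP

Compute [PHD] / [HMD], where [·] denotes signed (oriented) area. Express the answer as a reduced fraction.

[PHD]:[HMD] = -2

Set P = (0, 0), H = (1, 0), D = (0, 1); any affine frame gives the same invariant.
1. M is the midpoint of DP ⇒ M = (0, 1/2)
2·[PHD] = 1, 2·[HMD] = -1/2
[PHD]:[HMD] = 1:-1/2 = -2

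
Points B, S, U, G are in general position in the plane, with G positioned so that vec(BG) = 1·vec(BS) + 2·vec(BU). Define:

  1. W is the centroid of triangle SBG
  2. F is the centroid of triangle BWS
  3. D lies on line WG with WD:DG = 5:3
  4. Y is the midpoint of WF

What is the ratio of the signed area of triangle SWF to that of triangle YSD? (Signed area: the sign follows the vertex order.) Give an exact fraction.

[SWF]:[YSD] = 8/19

Work in coordinates with B = (0, 0), S = (1, 0), U = (0, 1), G = (1, 2).
1. W is the centroid of triangle SBG ⇒ W = (2/3, 2/3)
2. F is the centroid of triangle BWS ⇒ F = (5/9, 2/9)
3. D lies on line WG with WD:DG = 5:3 ⇒ D = (7/8, 3/2)
4. Y is the midpoint of WF ⇒ Y = (11/18, 4/9)
2·[SWF] = 2/9, 2·[YSD] = 19/36
[SWF]:[YSD] = 2/9:19/36 = 8/19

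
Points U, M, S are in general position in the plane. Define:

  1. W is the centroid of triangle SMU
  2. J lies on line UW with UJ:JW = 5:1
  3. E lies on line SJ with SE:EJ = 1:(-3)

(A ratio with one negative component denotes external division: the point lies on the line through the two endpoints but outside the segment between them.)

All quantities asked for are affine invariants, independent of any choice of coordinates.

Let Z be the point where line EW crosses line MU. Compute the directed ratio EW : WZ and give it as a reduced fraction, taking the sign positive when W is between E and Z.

Set U = (0, 0), M = (1, 0), S = (0, 1); any affine frame gives the same invariant.
1. W is the centroid of triangle SMU ⇒ W = (1/3, 1/3)
2. J lies on line UW with UJ:JW = 5:1 ⇒ J = (5/18, 5/18)
3. E lies on line SJ with SE:EJ = 1:(-3) ⇒ E = (-5/36, 49/36)
line EW meets MU at Z = (18/37, 0)
W = E + t·(Z−E) with t = 37/49, so EW:WZ = 37/49:12/49

EW:WZ = 37/12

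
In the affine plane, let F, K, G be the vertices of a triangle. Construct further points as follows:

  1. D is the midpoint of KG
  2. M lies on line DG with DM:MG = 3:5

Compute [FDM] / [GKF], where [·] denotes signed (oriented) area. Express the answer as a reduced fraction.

[FDM]:[GKF] = -3/16

Assign F = (0, 0), K = (1, 0), G = (0, 1) — the answer is frame-independent, so this choice is without loss of generality.
1. D is the midpoint of KG ⇒ D = (1/2, 1/2)
2. M lies on line DG with DM:MG = 3:5 ⇒ M = (5/16, 11/16)
2·[FDM] = 3/16, 2·[GKF] = -1
[FDM]:[GKF] = 3/16:-1 = -3/16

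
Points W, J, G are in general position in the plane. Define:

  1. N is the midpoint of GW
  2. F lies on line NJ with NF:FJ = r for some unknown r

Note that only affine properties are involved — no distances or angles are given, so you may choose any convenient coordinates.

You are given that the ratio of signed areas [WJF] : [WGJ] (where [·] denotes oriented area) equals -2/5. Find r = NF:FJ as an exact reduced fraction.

r = 1/4

Assign W = (0, 0), J = (1, 0), G = (0, 1) — the answer is frame-independent, so this choice is without loss of generality.
1. N is the midpoint of GW ⇒ N = (0, 1/2)
2. With NF:FJ = r, write λ = r/(r+1) so F = N + λ·(J−N); F is affine-linear in λ
Every point depending on F is an affine combination of F and λ-independent points, so each such coordinate is linear in λ; the λ² term in each signed area is a multiple of (J−N)×(J−N) = 0, so 2·[WJF] and 2·[WGJ] are each linear in λ. Evaluating at λ=0 and λ=1:
  2·[WJF] = -1/2·λ + 1/2,   2·[WGJ] = -1
So [WJF]:[WGJ] = (-1/2·λ + 1/2) / (-1). Setting this equal to -2/5:
  -1/2·λ + 1/2 = -2/5·(-1)  ⇒  λ = 1/5
Then r = λ/(1−λ) = (1/5)/(4/5) = 1/4. Check: with r = 1/4, F = (1/5, 2/5) and [WJF]:[WGJ] = -2/5 as required.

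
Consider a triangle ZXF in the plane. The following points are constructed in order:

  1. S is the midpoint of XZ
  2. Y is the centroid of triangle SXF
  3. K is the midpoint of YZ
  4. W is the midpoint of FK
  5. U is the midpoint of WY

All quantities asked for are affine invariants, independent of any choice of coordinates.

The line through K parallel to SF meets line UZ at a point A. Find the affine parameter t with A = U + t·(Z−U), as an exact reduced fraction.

Choose coordinates Z = (0, 0), X = (1, 0), F = (0, 1).
1. S is the midpoint of XZ ⇒ S = (1/2, 0)
2. Y is the centroid of triangle SXF ⇒ Y = (1/2, 1/3)
3. K is the midpoint of YZ ⇒ K = (1/4, 1/6)
4. W is the midpoint of FK ⇒ W = (1/8, 7/12)
5. U is the midpoint of WY ⇒ U = (5/16, 11/24)
through K parallel to SF: direction (-1/2, 1); meets UZ at A = (5/26, 11/39)
A = U + t·(Z−U) with t = 5/13

t = 5/13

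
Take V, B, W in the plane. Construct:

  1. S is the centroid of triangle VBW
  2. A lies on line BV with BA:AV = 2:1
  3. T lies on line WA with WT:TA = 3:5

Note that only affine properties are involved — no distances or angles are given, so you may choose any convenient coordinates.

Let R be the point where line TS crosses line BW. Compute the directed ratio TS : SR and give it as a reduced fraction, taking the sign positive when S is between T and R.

Work in coordinates with V = (0, 0), B = (1, 0), W = (0, 1).
1. S is the centroid of triangle VBW ⇒ S = (1/3, 1/3)
2. A lies on line BV with BA:AV = 2:1 ⇒ A = (1/3, 0)
3. T lies on line WA with WT:TA = 3:5 ⇒ T = (1/8, 5/8)
line TS meets BW at R = (-1/2, 3/2)
S = T + t·(R−T) with t = -1/3, so TS:SR = -1/3:4/3

TS:SR = -1/4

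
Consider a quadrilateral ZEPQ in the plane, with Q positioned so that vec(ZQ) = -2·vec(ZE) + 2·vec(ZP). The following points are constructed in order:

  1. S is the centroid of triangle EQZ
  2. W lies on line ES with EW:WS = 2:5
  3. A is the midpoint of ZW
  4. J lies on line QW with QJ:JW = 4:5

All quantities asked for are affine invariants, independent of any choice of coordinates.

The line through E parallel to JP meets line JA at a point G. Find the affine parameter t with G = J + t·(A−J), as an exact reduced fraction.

Choose coordinates Z = (0, 0), E = (1, 0), P = (0, 1), Q = (-2, 2).
1. S is the centroid of triangle EQZ ⇒ S = (-1/3, 2/3)
2. W lies on line ES with EW:WS = 2:5 ⇒ W = (13/21, 4/21)
3. A is the midpoint of ZW ⇒ A = (13/42, 2/21)
4. J lies on line QW with QJ:JW = 4:5 ⇒ J = (-158/189, 226/189)
through E parallel to JP: direction (158/189, -37/189); meets JA at G = (3613/16569, 3034/16569)
G = J + t·(A−J) with t = 242/263

t = 242/263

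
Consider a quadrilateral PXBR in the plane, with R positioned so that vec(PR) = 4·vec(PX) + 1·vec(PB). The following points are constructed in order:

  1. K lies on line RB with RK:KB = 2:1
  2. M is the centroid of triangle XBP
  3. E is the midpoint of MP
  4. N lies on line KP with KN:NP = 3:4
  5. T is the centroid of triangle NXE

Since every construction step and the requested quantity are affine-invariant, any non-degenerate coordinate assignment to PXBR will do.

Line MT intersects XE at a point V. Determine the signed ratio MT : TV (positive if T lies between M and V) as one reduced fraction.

MT:TV = 8/55

Work in coordinates with P = (0, 0), X = (1, 0), B = (0, 1), R = (4, 1).
1. K lies on line RB with RK:KB = 2:1 ⇒ K = (4/3, 1)
2. M is the centroid of triangle XBP ⇒ M = (1/3, 1/3)
3. E is the midpoint of MP ⇒ E = (1/6, 1/6)
4. N lies on line KP with KN:NP = 3:4 ⇒ N = (16/21, 4/7)
5. T is the centroid of triangle NXE ⇒ T = (9/14, 31/126)
line MT meets XE at V = (133/48, -17/48)
T = M + t·(V−M) with t = 8/63, so MT:TV = 8/63:55/63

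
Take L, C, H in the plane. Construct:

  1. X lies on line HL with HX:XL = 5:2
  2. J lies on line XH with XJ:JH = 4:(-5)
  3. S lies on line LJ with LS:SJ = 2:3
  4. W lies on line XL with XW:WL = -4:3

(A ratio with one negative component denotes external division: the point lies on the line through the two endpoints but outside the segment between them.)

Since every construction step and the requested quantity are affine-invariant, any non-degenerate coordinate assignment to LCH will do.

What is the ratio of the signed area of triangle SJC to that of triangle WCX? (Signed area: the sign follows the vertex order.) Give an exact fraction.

[SJC]:[WCX] = 27/20

Work in coordinates with L = (0, 0), C = (1, 0), H = (0, 1).
1. X lies on line HL with HX:XL = 5:2 ⇒ X = (0, 2/7)
2. J lies on line XH with XJ:JH = 4:(-5) ⇒ J = (0, -18/7)
3. S lies on line LJ with LS:SJ = 2:3 ⇒ S = (0, -36/35)
4. W lies on line XL with XW:WL = -4:3 ⇒ W = (0, -6/7)
2·[SJC] = 54/35, 2·[WCX] = 8/7
[SJC]:[WCX] = 54/35:8/7 = 27/20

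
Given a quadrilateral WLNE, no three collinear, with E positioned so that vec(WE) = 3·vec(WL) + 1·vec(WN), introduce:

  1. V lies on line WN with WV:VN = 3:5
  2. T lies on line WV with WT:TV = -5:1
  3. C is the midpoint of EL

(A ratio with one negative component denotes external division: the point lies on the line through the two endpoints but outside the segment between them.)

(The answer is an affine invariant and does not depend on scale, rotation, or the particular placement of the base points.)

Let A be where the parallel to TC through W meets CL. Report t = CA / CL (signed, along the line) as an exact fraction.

Choose coordinates W = (0, 0), L = (1, 0), N = (0, 1), E = (3, 1).
1. V lies on line WN with WV:VN = 3:5 ⇒ V = (0, 3/8)
2. T lies on line WV with WT:TV = -5:1 ⇒ T = (0, 15/32)
3. C is the midpoint of EL ⇒ C = (2, 1/2)
through W parallel to TC: direction (2, 1/32); meets CL at A = (32/31, 1/62)
A = C + t·(L−C) with t = 30/31

t = 30/31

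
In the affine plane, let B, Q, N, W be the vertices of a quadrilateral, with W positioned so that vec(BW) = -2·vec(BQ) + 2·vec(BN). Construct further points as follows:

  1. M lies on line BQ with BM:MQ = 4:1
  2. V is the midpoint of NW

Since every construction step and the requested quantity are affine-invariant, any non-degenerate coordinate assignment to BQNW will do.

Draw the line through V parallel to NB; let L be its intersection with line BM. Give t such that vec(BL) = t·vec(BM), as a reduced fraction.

Work in coordinates with B = (0, 0), Q = (1, 0), N = (0, 1), W = (-2, 2).
1. M lies on line BQ with BM:MQ = 4:1 ⇒ M = (4/5, 0)
2. V is the midpoint of NW ⇒ V = (-1, 3/2)
through V parallel to NB: direction (0, -1); meets BM at L = (-1, 0)
L = B + t·(M−B) with t = -5/4

t = -5/4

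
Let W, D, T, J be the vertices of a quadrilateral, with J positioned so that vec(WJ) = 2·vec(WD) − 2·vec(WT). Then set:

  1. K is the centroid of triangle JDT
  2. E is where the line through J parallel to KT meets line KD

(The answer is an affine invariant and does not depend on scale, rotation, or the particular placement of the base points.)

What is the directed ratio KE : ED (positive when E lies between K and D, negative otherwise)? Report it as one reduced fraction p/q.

Work in coordinates with W = (0, 0), D = (1, 0), T = (0, 1), J = (2, -2).
1. K is the centroid of triangle JDT ⇒ K = (1, -1/3)
2. E is where the line through J parallel to KT meets line KD ⇒ E = (1, -2/3)
E = K + t·(D−K) with t = -1, so KE:ED = t:(1−t) = -1:2

KE:ED = -1/2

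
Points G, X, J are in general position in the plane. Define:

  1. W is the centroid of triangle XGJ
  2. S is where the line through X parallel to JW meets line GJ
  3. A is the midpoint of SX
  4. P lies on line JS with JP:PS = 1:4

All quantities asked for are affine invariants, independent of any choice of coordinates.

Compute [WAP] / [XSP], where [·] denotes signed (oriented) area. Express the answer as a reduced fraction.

Assign G = (0, 0), X = (1, 0), J = (0, 1) — the answer is frame-independent, so this choice is without loss of generality.
1. W is the centroid of triangle XGJ ⇒ W = (1/3, 1/3)
2. S is where the line through X parallel to JW meets line GJ ⇒ S = (0, 2)
3. A is the midpoint of SX ⇒ A = (1/2, 1)
4. P lies on line JS with JP:PS = 1:4 ⇒ P = (0, 6/5)
2·[WAP] = 11/30, 2·[XSP] = 4/5
[WAP]:[XSP] = 11/30:4/5 = 11/24

[WAP]:[XSP] = 11/24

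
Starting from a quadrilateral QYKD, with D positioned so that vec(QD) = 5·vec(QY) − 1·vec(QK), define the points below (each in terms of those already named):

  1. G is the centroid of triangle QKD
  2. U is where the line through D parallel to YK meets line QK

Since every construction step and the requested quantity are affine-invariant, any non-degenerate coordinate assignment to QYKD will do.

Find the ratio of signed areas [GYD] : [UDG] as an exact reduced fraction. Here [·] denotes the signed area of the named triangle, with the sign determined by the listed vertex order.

Work in coordinates with Q = (0, 0), Y = (1, 0), K = (0, 1), D = (5, -1).
1. G is the centroid of triangle QKD ⇒ G = (5/3, 0)
2. U is where the line through D parallel to YK meets line QK ⇒ U = (0, 4)
2·[GYD] = 2/3, 2·[UDG] = -35/3
[GYD]:[UDG] = 2/3:-35/3 = -2/35

[GYD]:[UDG] = -2/35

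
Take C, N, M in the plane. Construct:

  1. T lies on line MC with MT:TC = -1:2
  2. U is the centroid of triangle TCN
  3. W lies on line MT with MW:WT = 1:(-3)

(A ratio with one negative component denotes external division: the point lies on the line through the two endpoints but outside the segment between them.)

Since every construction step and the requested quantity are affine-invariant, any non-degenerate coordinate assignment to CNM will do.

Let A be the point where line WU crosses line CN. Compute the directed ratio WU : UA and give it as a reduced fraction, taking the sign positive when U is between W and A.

WU:UA = -1/4

Assign C = (0, 0), N = (1, 0), M = (0, 1) — the answer is frame-independent, so this choice is without loss of generality.
1. T lies on line MC with MT:TC = -1:2 ⇒ T = (0, 2)
2. U is the centroid of triangle TCN ⇒ U = (1/3, 2/3)
3. W lies on line MT with MW:WT = 1:(-3) ⇒ W = (0, 1/2)
line WU meets CN at A = (-1, 0)
U = W + t·(A−W) with t = -1/3, so WU:UA = -1/3:4/3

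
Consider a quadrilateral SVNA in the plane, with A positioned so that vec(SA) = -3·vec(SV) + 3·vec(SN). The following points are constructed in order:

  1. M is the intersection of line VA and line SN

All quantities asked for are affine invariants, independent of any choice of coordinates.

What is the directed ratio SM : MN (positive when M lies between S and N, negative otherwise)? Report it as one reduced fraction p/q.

SM:MN = 3

Set S = (0, 0), V = (1, 0), N = (0, 1), A = (-3, 3); any affine frame gives the same invariant.
1. M is the intersection of line VA and line SN ⇒ M = (0, 3/4)
M = S + t·(N−S) with t = 3/4, so SM:MN = t:(1−t) = 3/4:1/4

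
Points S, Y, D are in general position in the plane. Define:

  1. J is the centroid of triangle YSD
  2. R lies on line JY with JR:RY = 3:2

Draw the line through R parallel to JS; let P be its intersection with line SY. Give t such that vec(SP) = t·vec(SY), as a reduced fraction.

t = 3/5

Work in coordinates with S = (0, 0), Y = (1, 0), D = (0, 1).
1. J is the centroid of triangle YSD ⇒ J = (1/3, 1/3)
2. R lies on line JY with JR:RY = 3:2 ⇒ R = (11/15, 2/15)
through R parallel to JS: direction (-1/3, -1/3); meets SY at P = (3/5, 0)
P = S + t·(Y−S) with t = 3/5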